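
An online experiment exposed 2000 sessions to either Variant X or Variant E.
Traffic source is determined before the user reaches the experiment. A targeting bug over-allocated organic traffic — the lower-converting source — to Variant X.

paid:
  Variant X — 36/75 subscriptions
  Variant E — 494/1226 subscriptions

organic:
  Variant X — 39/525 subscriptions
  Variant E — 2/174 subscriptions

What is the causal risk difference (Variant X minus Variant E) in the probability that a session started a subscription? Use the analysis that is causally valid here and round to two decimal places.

Variant X is higher inside every traffic source stratum but Variant E is higher in aggregate. Whether to stratify depends on how traffic source relates to the variant.
Here traffic source is a common cause — it drives both which variant a case falls under and the outcome. The crude comparison mixes populations; the stratum-specific rates are the causally relevant ones.
Adjusting over the population distribution of traffic source: 0.650·(0.480−0.403) + 0.349·(0.074−0.011) = +0.072.

+0.07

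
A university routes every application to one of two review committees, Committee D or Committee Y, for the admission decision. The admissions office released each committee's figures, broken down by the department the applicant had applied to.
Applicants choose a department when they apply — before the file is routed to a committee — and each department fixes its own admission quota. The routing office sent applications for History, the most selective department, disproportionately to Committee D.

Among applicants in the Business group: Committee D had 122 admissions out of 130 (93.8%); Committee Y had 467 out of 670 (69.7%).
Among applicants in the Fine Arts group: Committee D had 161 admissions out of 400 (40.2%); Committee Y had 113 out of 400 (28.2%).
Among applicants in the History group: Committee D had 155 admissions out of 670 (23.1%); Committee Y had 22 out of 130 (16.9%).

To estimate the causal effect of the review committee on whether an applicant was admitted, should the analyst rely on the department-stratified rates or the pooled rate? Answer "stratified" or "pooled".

stratified

Nothing the review committee does changes department; the imbalance is an allocation artefact. With department also predicting the outcome, the pooled figure is confounded, and the within-stratum comparison is the causal one.
Within each level — Business: 93.8% vs 69.7%; Fine Arts: 40.2% vs 28.2%; History: 23.1% vs 16.9% — Committee D is higher every time.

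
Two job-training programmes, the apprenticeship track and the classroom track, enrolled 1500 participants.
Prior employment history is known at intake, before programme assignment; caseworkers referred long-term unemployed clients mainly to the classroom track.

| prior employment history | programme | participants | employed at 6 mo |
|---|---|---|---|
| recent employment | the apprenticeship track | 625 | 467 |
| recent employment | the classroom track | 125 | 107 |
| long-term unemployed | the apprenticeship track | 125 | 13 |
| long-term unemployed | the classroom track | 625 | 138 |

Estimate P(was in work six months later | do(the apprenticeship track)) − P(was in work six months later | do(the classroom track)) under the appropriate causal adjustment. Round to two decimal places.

the classroom track is higher inside every prior employment history stratum but the apprenticeship track is higher in aggregate. Whether to stratify depends on how prior employment history relates to the programme.
Since prior employment history is a pre-existing factor (not a product of the programme) and it affects the outcome on its own, it is a confounder. The stratified rates, not the pooled rate, identify the causal effect.
Adjusting over the population distribution of prior employment history: 0.500·(0.747−0.856) + 0.500·(0.104−0.221) = -0.113.

-0.11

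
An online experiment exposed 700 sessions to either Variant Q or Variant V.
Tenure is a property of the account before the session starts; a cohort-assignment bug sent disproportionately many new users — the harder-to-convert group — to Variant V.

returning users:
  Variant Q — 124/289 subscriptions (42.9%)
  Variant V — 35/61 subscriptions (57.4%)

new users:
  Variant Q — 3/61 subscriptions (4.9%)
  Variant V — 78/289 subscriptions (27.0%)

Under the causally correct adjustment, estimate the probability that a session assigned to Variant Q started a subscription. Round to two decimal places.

Within every user tenure level Variant V has the higher rate, yet pooled Variant Q does — Simpson's reversal.
Since user tenure is a pre-existing factor (not a product of the variant) and it affects the outcome on its own, it is a confounder. The stratified rates, not the pooled rate, identify the causal effect.
Standardising Variant Q to the population user tenure mix: 0.500·124/289 + 0.500·3/61 = 0.239.

0.24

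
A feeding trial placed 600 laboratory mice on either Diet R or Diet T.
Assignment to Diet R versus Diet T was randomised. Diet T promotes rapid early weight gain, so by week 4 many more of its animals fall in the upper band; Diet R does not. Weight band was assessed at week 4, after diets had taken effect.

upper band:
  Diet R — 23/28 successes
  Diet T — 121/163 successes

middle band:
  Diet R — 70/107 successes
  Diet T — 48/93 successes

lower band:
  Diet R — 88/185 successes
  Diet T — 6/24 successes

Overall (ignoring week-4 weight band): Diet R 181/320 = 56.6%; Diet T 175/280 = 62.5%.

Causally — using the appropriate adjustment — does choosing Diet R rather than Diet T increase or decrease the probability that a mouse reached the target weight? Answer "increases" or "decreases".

decreases

The distribution of week-4 weight band is itself part of what the diet does — it is an intermediate outcome. Holding it fixed would remove that part of the effect; the total effect is the pooled difference.
Pooled: Diet R 56.6% vs Diet T 62.5%; Diet T is higher overall.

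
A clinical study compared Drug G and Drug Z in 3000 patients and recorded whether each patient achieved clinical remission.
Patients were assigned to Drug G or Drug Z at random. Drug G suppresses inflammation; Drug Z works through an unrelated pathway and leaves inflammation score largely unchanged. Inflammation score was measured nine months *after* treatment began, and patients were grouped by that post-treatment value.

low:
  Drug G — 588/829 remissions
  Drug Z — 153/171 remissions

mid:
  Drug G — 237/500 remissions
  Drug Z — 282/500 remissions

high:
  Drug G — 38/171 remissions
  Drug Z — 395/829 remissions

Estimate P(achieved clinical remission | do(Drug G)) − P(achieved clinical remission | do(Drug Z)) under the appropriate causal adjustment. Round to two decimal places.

+0.02

Because the drug influences inflammation score, inflammation score is a post-treatment mediator, not a confounder. Stratifying on it would bias the estimate; the causal effect is the crude pooled difference.
The causal difference is the pooled difference: 0.575 − 0.553 = +0.022.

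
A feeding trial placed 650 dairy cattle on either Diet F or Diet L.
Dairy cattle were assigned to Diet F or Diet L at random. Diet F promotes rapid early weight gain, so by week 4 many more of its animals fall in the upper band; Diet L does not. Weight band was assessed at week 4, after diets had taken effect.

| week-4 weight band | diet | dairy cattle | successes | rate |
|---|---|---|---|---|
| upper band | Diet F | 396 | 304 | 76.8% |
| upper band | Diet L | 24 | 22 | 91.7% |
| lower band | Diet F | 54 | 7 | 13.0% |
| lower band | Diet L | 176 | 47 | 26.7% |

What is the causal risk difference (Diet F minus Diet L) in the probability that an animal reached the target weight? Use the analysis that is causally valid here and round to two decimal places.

+0.35

Because the diet influences week-4 weight band, week-4 weight band is a post-treatment mediator, not a confounder. Stratifying on it would bias the estimate; the causal effect is the crude pooled difference.
The causal difference is the pooled difference: 0.691 − 0.345 = +0.346.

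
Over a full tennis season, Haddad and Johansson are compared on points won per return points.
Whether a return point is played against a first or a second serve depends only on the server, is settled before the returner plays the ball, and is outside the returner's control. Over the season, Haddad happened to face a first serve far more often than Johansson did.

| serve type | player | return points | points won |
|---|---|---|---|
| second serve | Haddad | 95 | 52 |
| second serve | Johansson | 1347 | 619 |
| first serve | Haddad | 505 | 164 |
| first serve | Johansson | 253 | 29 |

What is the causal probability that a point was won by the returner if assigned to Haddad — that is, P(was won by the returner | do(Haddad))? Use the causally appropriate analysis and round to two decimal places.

The stratified and pooled comparisons disagree (Haddad wins within each serve type; Johansson wins overall), so the answer turns on the causal role of serve type.
Serve type differs across players for reasons unrelated to any effect of the player itself, and it separately predicts the outcome — a classic confounder. We must compare within serve type levels.
Standardising Haddad to the population serve type mix: 0.655·52/95 + 0.345·164/505 = 0.471.

0.47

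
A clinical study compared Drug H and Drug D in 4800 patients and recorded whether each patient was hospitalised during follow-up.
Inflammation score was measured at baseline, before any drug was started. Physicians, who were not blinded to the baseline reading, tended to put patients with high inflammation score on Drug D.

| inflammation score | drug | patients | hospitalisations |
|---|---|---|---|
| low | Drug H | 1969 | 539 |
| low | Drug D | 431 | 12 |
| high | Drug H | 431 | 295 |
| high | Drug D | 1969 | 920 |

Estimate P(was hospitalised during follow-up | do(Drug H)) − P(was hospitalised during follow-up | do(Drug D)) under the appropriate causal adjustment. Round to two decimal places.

The stratified and pooled comparisons disagree (Drug D wins within each inflammation score; Drug H wins overall), so the answer turns on the causal role of inflammation score.
Inflammation score differs across drugs for reasons unrelated to any effect of the drug itself, and it separately predicts the outcome — a classic confounder. We must compare within inflammation score levels.
Adjusting over the population distribution of inflammation score: 0.500·(0.274−0.028) + 0.500·(0.684−0.467) = +0.232.

+0.23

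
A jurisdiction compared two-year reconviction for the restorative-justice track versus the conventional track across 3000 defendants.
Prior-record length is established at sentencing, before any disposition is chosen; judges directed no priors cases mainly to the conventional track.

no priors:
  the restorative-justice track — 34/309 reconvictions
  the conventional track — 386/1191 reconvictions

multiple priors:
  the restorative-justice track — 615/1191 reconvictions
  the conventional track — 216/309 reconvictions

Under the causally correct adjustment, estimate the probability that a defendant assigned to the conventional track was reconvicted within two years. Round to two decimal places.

0.51

Within every prior-record length level the restorative-justice track has the lower rate, yet pooled the conventional track does — Simpson's reversal.
Nothing the disposition does changes prior-record length; the imbalance is an allocation artefact. With prior-record length also predicting the outcome, the pooled figure is confounded, and the within-stratum comparison is the causal one.
Standardising the conventional track to the population prior-record length mix: 0.500·386/1191 + 0.500·216/309 = 0.512.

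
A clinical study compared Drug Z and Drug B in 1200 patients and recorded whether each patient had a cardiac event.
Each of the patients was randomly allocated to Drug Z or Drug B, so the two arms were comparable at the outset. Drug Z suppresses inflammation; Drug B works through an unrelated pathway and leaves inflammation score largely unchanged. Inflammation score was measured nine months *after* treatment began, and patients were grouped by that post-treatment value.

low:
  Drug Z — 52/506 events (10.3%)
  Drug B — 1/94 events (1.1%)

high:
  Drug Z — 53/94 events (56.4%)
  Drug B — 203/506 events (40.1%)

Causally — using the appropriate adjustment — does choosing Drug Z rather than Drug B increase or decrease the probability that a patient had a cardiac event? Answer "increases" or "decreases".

Drug B is lower inside every inflammation score stratum but Drug Z is lower in aggregate. Whether to stratify depends on how inflammation score relates to the drug.
Stratifying would compare drugs among patients the drugs themselves sorted into inflammation score groups — a form of selection on an intermediate. The unconditioned pooled rates give the total causal effect.
Pooled: Drug Z 17.5% vs Drug B 34.0%; Drug Z is lower overall.

decreases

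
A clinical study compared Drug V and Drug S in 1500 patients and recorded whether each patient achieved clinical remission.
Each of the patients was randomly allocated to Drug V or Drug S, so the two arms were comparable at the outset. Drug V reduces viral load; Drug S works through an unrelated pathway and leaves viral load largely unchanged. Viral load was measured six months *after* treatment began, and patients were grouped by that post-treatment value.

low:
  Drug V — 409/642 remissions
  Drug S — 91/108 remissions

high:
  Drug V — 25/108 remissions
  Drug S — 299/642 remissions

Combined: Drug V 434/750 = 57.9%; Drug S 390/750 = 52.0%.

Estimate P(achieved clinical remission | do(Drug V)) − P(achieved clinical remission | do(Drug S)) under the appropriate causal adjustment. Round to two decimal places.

+0.06

Stratifying would compare drugs among patients the drugs themselves sorted into viral load groups — a form of selection on an intermediate. The unconditioned pooled rates give the total causal effect.
The causal difference is the pooled difference: 0.579 − 0.520 = +0.059.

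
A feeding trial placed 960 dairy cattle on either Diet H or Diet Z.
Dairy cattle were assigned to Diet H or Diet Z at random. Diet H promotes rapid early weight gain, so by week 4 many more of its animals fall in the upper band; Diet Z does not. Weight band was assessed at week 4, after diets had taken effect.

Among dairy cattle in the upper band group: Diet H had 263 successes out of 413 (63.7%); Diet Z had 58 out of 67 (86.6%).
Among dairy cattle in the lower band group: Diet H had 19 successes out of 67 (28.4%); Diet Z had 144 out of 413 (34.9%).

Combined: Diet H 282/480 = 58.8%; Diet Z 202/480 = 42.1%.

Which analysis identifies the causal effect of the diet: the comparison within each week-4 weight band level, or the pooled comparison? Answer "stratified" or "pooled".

The stratified and pooled comparisons disagree (Diet Z wins within each week-4 weight band; Diet H wins overall), so the answer turns on the causal role of week-4 weight band.
The distribution of week-4 weight band is itself part of what the diet does — it is an intermediate outcome. Holding it fixed would remove that part of the effect; the total effect is the pooled difference.
Pooled: Diet H 58.8% vs Diet Z 42.1%; Diet H is higher overall.

pooled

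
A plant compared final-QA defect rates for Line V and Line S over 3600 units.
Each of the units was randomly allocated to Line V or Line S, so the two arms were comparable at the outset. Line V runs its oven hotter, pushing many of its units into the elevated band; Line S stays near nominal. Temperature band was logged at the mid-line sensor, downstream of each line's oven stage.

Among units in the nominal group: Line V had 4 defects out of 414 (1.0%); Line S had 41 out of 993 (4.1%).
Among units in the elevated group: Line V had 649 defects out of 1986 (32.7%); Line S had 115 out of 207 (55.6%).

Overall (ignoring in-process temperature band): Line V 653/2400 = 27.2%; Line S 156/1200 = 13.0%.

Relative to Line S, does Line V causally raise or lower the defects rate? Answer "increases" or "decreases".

increases

The stratified and pooled comparisons disagree (Line V wins within each in-process temperature band; Line S wins overall), so the answer turns on the causal role of in-process temperature band.
In-process temperature band lies on the pathway line → in-process temperature band → outcome, so adjusting for it blocks the indirect effect. For the total causal effect of line, use the unadjusted pooled rates.
Pooled: Line V 27.2% vs Line S 13.0%; Line S is lower overall.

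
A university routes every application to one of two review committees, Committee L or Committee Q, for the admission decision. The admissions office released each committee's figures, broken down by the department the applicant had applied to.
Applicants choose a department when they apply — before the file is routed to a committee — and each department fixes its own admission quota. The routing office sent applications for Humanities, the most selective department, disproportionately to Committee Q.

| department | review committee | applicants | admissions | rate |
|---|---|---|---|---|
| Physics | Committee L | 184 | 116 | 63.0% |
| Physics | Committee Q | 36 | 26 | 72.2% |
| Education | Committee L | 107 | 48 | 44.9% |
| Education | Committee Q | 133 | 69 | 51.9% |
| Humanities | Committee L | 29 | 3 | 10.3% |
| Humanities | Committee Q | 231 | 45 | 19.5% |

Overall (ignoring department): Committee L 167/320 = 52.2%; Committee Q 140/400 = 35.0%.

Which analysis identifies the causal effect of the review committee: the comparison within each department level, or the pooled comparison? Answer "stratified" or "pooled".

Committee Q is higher inside every department stratum but Committee L is higher in aggregate. Whether to stratify depends on how department relates to the review committee.
Department differs across review committees for reasons unrelated to any effect of the review committee itself, and it separately predicts the outcome — a classic confounder. We must compare within department levels.
Within each level — Physics: 63.0% vs 72.2%; Education: 44.9% vs 51.9%; Humanities: 10.3% vs 19.5% — Committee Q is higher every time.

stratified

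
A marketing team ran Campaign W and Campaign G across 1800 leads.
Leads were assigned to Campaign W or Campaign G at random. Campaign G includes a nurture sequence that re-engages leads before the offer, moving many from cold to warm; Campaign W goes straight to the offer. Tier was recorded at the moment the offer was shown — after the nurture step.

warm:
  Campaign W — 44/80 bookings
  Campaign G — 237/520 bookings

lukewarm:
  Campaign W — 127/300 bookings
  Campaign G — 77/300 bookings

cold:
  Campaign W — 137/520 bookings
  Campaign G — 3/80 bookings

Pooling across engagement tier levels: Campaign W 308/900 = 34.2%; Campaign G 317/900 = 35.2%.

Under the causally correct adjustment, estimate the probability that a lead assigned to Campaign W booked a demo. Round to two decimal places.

0.34

Within every engagement tier level Campaign W has the higher rate, yet pooled Campaign G does — Simpson's reversal.
Engagement tier lies on the pathway campaign → engagement tier → outcome, so adjusting for it blocks the indirect effect. For the total causal effect of campaign, use the unadjusted pooled rates.
So P(outcome | do(Campaign W)) is just the pooled rate for Campaign W: 308/900 = 0.342.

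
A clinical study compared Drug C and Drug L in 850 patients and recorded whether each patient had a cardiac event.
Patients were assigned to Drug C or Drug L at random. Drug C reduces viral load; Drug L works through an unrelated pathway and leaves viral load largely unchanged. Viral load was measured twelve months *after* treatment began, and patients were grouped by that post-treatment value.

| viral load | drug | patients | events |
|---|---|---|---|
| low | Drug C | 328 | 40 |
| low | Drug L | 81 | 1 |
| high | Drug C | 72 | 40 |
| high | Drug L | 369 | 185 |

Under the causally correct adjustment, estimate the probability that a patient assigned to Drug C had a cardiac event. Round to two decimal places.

0.20

Viral load lies on the pathway drug → viral load → outcome, so adjusting for it blocks the indirect effect. For the total causal effect of drug, use the unadjusted pooled rates.
So P(outcome | do(Drug C)) is just the pooled rate for Drug C: 80/400 = 0.200.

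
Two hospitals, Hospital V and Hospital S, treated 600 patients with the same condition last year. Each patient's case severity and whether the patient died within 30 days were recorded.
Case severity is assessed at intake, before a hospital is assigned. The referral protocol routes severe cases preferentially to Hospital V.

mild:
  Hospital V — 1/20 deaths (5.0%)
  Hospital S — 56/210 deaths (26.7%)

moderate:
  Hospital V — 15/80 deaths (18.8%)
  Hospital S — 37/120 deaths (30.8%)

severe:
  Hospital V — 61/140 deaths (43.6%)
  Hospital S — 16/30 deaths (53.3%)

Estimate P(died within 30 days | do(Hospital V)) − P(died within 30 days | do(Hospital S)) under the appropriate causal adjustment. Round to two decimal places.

-0.15

Hospital V is lower inside every case severity stratum but Hospital S is lower in aggregate. Whether to stratify depends on how case severity relates to the hospital.
The imbalance in case severity arose from how patients were allocated, not from anything the hospital did; and case severity independently affects the outcome. The pooled gap is confounded — condition on case severity.
Adjusting over the population distribution of case severity: 0.383·(0.050−0.267) + 0.333·(0.188−0.308) + 0.283·(0.436−0.533) = -0.151.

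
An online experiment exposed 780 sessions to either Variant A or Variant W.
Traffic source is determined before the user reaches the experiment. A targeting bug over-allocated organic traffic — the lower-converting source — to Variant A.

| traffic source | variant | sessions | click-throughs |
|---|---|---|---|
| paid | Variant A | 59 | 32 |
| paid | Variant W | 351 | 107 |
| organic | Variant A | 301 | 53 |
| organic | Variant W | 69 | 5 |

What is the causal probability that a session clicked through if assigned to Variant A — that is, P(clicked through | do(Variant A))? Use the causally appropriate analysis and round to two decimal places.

Within every traffic source level Variant A has the higher rate, yet pooled Variant W does — Simpson's reversal.
Traffic source differs across variants for reasons unrelated to any effect of the variant itself, and it separately predicts the outcome — a classic confounder. We must compare within traffic source levels.
Standardising Variant A to the population traffic source mix: 0.526·32/59 + 0.474·53/301 = 0.369.

0.37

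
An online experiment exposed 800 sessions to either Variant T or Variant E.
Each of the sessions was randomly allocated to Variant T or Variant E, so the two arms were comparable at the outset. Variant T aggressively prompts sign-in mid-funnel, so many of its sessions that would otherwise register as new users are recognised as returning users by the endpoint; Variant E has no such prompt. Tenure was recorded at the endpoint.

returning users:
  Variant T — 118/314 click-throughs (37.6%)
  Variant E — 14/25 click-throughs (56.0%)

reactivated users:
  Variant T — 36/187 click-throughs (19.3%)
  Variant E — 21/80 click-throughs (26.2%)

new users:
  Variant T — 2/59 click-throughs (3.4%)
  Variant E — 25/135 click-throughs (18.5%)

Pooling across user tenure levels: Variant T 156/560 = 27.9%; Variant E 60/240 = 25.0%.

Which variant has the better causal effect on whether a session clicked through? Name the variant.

User tenure is downstream of the variant. One should not condition on a consequence of treatment, so the overall rates are the right comparison.
Pooled: Variant T 27.9% vs Variant E 25.0%; Variant T is higher overall.

Variant T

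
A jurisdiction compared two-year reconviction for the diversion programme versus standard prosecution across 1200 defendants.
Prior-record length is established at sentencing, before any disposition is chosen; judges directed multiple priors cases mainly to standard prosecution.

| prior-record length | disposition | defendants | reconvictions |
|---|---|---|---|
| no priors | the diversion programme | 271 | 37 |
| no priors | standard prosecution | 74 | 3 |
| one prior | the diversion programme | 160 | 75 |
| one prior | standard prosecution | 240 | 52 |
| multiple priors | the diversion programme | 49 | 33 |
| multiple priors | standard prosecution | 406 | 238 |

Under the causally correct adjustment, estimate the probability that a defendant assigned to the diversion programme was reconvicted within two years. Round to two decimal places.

0.45

The stratified and pooled comparisons disagree (standard prosecution wins within each prior-record length; the diversion programme wins overall), so the answer turns on the causal role of prior-record length.
Nothing the disposition does changes prior-record length; the imbalance is an allocation artefact. With prior-record length also predicting the outcome, the pooled figure is confounded, and the within-stratum comparison is the causal one.
Standardising the diversion programme to the population prior-record length mix: 0.287·37/271 + 0.333·75/160 + 0.379·33/49 = 0.451.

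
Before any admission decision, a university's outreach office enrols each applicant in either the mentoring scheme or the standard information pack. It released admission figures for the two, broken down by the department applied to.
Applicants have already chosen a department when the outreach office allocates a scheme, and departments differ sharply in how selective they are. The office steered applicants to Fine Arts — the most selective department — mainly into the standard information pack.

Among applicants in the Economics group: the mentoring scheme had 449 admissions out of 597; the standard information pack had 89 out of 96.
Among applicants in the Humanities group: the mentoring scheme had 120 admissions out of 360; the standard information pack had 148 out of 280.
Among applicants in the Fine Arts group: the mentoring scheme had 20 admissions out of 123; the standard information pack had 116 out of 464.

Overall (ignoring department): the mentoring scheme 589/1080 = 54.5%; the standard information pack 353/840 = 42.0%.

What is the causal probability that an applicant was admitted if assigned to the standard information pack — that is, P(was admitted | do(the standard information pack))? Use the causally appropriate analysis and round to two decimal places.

Within every department level the standard information pack has the higher rate, yet pooled the mentoring scheme does — Simpson's reversal.
The imbalance in department arose from how applicants were allocated, not from anything the outreach scheme did; and department independently affects the outcome. The pooled gap is confounded — condition on department.
Standardising the standard information pack to the population department mix: 0.361·89/96 + 0.333·148/280 + 0.306·116/464 = 0.587.

0.59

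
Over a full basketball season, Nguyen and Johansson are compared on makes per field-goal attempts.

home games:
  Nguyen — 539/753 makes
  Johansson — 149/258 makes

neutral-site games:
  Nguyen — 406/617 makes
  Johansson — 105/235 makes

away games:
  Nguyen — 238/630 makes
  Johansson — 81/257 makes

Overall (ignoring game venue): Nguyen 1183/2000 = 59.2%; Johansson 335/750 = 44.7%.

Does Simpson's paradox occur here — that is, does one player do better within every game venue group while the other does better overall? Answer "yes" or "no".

no

Within each game venue level (home games 71.6% vs 57.8%; neutral-site games 65.8% vs 44.7%; away games 37.8% vs 31.5%), Nguyen has the higher rate every time. Pooled: 59.2% vs 44.7% — Nguyen has the higher rate overall. They agree.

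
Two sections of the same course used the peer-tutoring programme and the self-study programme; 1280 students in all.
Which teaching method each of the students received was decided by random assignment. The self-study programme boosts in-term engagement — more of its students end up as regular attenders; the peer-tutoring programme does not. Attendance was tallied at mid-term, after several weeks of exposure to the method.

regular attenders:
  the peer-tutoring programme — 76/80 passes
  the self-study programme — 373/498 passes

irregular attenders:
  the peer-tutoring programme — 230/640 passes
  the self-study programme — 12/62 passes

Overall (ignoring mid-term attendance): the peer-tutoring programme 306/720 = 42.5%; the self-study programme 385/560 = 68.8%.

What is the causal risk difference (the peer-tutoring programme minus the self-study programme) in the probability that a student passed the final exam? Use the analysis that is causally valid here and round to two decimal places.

Because the teaching method influences mid-term attendance, mid-term attendance is a post-treatment mediator, not a confounder. Stratifying on it would bias the estimate; the causal effect is the crude pooled difference.
The causal difference is the pooled difference: 0.425 − 0.688 = -0.263.

-0.26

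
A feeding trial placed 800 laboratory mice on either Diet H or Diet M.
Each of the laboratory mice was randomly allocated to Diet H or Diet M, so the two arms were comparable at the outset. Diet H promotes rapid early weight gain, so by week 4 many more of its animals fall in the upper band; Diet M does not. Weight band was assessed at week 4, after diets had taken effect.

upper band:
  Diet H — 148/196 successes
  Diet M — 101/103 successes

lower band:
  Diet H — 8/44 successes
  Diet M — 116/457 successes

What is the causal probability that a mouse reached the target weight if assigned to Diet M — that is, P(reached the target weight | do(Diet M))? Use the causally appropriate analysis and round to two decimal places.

0.39

The week-4 weight band-specific comparison favours Diet M throughout, but the pooled figures favour Diet H. The question is whether to condition on week-4 weight band.
Stratifying would compare diets among laboratory mice the diets themselves sorted into week-4 weight band groups — a form of selection on an intermediate. The unconditioned pooled rates give the total causal effect.
So P(outcome | do(Diet M)) is just the pooled rate for Diet M: 217/560 = 0.388.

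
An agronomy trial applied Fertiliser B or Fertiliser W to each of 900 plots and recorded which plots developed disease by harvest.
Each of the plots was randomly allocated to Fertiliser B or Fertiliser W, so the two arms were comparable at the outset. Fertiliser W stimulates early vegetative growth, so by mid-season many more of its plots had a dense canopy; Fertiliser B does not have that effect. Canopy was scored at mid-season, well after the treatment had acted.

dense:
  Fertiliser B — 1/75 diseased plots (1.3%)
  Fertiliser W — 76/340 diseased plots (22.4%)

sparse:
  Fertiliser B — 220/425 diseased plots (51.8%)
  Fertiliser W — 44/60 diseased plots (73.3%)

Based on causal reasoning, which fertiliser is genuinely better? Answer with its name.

Stratifying would compare fertilisers among plots the fertilisers themselves sorted into mid-season canopy groups — a form of selection on an intermediate. The unconditioned pooled rates give the total causal effect.
Pooled: Fertiliser B 44.2% vs Fertiliser W 30.0%; Fertiliser W is lower overall.

Fertiliser W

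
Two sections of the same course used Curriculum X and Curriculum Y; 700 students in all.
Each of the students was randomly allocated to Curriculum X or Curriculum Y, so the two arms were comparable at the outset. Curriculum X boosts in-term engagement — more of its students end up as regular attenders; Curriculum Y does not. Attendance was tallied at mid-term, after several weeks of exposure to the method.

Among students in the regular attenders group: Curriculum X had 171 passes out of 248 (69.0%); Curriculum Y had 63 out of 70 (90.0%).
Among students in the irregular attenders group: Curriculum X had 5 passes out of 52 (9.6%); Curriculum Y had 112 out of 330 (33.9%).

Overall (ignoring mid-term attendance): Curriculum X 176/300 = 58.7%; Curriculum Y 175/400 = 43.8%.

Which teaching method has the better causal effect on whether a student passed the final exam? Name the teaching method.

Curriculum X

The mid-term attendance-specific comparison favours Curriculum Y throughout, but the pooled figures favour Curriculum X. The question is whether to condition on mid-term attendance.
The distribution of mid-term attendance is itself part of what the teaching method does — it is an intermediate outcome. Holding it fixed would remove that part of the effect; the total effect is the pooled difference.
Pooled: Curriculum X 58.7% vs Curriculum Y 43.8%; Curriculum X is higher overall.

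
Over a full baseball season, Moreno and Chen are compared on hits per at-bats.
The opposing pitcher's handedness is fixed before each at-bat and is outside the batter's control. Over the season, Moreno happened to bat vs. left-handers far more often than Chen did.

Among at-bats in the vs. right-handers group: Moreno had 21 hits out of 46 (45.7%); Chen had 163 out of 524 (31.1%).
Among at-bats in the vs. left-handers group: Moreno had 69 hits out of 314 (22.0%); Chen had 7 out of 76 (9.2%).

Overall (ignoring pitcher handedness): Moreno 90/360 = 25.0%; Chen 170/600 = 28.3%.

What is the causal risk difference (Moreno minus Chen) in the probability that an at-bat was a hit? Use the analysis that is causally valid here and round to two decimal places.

Since pitcher handedness is a pre-existing factor (not a product of the player) and it affects the outcome on its own, it is a confounder. The stratified rates, not the pooled rate, identify the causal effect.
Adjusting over the population distribution of pitcher handedness: 0.594·(0.457−0.311) + 0.406·(0.220−0.092) = +0.138.

+0.14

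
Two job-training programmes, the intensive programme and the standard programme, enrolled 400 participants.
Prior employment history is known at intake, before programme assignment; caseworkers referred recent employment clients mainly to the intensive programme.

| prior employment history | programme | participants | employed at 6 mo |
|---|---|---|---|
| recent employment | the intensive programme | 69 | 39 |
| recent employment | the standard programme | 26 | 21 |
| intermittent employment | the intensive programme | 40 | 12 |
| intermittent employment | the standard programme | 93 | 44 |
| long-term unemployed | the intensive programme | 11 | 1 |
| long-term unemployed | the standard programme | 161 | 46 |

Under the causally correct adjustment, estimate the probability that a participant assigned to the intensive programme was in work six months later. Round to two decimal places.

0.27

The prior employment history-specific comparison favours the standard programme throughout, but the pooled figures favour the intensive programme. The question is whether to condition on prior employment history.
The imbalance in prior employment history arose from how participants were allocated, not from anything the programme did; and prior employment history independently affects the outcome. The pooled gap is confounded — condition on prior employment history.
Standardising the intensive programme to the population prior employment history mix: 0.237·39/69 + 0.333·12/40 + 0.430·1/11 = 0.273.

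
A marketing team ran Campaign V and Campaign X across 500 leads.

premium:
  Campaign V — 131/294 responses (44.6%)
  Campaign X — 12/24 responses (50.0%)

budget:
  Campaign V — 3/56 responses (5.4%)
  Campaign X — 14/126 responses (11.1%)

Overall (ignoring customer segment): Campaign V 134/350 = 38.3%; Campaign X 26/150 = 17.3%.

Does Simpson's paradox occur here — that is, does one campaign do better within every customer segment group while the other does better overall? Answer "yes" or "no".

yes

Within each customer segment level (premium 44.6% vs 50.0%; budget 5.4% vs 11.1%), Campaign X has the higher rate every time. Pooled: 38.3% vs 17.3% — Campaign V has the higher rate overall. The two comparisons disagree.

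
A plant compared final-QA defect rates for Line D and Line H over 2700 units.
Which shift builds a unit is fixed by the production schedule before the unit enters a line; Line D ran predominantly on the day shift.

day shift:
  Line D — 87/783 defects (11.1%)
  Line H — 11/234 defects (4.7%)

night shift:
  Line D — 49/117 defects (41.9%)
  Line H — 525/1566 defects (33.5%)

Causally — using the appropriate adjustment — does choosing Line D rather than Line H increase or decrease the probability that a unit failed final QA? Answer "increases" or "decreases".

increases

Here shift is a common cause — it drives both which line a case falls under and the outcome. The crude comparison mixes populations; the stratum-specific rates are the causally relevant ones.
Within each level — day shift: 11.1% vs 4.7%; night shift: 41.9% vs 33.5% — Line H is lower every time.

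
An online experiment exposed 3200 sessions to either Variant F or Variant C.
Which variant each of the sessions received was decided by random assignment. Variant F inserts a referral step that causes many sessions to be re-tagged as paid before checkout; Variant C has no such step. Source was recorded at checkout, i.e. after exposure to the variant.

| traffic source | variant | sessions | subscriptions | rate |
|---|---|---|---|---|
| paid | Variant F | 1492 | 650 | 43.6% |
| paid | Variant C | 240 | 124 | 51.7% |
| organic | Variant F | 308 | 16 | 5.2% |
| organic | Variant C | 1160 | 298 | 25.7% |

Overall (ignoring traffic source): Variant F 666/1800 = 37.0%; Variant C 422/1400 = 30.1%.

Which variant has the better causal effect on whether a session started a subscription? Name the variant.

Variant F

Stratifying would compare variants among sessions the variants themselves sorted into traffic source groups — a form of selection on an intermediate. The unconditioned pooled rates give the total causal effect.
Pooled: Variant F 37.0% vs Variant C 30.1%; Variant F is higher overall.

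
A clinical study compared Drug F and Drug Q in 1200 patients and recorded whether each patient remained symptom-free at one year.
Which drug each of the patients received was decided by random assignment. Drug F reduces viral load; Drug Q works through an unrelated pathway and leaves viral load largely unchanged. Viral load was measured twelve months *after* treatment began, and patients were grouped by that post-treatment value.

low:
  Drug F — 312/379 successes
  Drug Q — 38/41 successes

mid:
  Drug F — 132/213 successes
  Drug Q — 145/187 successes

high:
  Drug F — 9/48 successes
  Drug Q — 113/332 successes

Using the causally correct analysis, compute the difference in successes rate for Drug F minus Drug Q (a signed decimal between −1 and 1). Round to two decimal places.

Viral load is recorded after the drug and is itself shifted by it — it sits on the causal path from drug to outcome. Conditioning on a mediator would strip out part of the effect we want; the pooled comparison gives the total causal effect.
The causal difference is the pooled difference: 0.708 − 0.529 = +0.179.

+0.18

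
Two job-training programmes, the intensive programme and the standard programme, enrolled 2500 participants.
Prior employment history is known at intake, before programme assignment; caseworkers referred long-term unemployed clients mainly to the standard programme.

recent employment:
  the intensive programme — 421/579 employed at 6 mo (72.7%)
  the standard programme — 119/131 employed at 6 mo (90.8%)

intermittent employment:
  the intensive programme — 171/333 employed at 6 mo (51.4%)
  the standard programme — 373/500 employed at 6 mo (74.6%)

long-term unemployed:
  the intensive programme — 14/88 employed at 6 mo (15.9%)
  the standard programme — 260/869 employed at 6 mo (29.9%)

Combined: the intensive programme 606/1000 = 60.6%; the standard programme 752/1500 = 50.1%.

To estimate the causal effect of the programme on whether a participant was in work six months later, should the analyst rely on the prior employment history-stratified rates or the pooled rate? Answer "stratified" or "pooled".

Within every prior employment history level the standard programme has the higher rate, yet pooled the intensive programme does — Simpson's reversal.
Prior employment history satisfies the back-door criterion: it is not a descendant of the programme, and it blocks the spurious path from programme to outcome. Adjusting for it (i.e., using the within-prior employment history rates) gives the causal effect.
Within each level — recent employment: 72.7% vs 90.8%; intermittent employment: 51.4% vs 74.6%; long-term unemployed: 15.9% vs 29.9% — the standard programme is higher every time.

stratified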